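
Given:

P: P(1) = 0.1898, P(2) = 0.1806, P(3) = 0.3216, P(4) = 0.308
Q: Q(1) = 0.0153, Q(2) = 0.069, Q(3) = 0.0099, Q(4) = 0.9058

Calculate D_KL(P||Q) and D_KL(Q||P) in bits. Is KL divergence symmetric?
D_KL(P||Q) = 2.0759 bits, D_KL(Q||P) = 1.2086 bits. No, KL divergence is not symmetric.

D_KL(P||Q) = Σ P(x) log₂(P(x)/Q(x))

Computing term by term:
  P(1)·log₂(P(1)/Q(1)) = 0.1898·log₂(0.1898/0.0153) = 0.68952
  P(2)·log₂(P(2)/Q(2)) = 0.1806·log₂(0.1806/0.069) = 0.25070
  P(3)·log₂(P(3)/Q(3)) = 0.3216·log₂(0.3216/0.0099) = 1.61498
  P(4)·log₂(P(4)/Q(4)) = 0.308·log₂(0.308/0.9058) = -0.47933

D_KL(P||Q) = 0.68952 + 0.25070 + 1.61498 - 0.47933 = 2.07587 ≈ 2.0759 bits

D_KL(Q||P) = Σ Q(x) log₂(Q(x)/P(x))

Computing term by term:
  Q(1)·log₂(Q(1)/P(1)) = 0.0153·log₂(0.0153/0.1898) = -0.05558
  Q(2)·log₂(Q(2)/P(2)) = 0.069·log₂(0.069/0.1806) = -0.09578
  Q(3)·log₂(Q(3)/P(3)) = 0.0099·log₂(0.0099/0.3216) = -0.04971
  Q(4)·log₂(Q(4)/P(4)) = 0.9058·log₂(0.9058/0.308) = 1.40966

D_KL(Q||P) = -0.05558 - 0.09578 - 0.04971 + 1.40966 = 1.20859 ≈ 1.2086 bits

These are NOT equal (difference: 0.8673 bits). KL divergence is asymmetric: D_KL(P||Q) ≠ D_KL(Q||P) in general.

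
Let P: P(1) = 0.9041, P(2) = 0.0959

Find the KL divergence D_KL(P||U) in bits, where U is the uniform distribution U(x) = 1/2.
0.5441 bits

U(i) = 1/2 for all i

D_KL(P||U) = Σ P(x) log₂(P(x) / (1/2))
           = Σ P(x) log₂(P(x)) + log₂(2)
           = log₂(2) - H(P)

H(P) = -Σ P(x) log₂(P(x)):
  -P(1)·log₂(P(1)) = -(0.9041)·log₂(0.9041) = 0.13150
  -P(2)·log₂(P(2)) = -(0.0959)·log₂(0.0959) = 0.32437
H(P) = 0.13150 + 0.32437 = 0.45587 bits

log₂(2) = 1.00000 bits

D_KL(P||U) = 1.00000 - 0.45587 = 0.54413 ≈ 0.5441 bits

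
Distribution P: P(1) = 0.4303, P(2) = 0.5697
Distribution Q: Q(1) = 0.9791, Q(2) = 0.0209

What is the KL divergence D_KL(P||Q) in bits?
2.2063 bits

D_KL(P||Q) = Σ P(x) log₂(P(x)/Q(x))

Computing term by term:
  P(1)·log₂(P(1)/Q(1)) = 0.4303·log₂(0.4303/0.9791) = -0.51038
  P(2)·log₂(P(2)/Q(2)) = 0.5697·log₂(0.5697/0.0209) = 2.71669

D_KL(P||Q) = -0.51038 + 2.71669 = 2.20631 ≈ 2.2063 bits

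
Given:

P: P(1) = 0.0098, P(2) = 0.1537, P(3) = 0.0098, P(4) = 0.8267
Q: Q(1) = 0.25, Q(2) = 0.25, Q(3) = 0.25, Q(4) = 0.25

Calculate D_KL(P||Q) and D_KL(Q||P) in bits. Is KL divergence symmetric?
D_KL(P||Q) = 1.2270 bits, D_KL(Q||P) = 2.0806 bits. No, KL divergence is not symmetric.

D_KL(P||Q) = Σ P(x) log₂(P(x)/Q(x))

Computing term by term:
  P(1)·log₂(P(1)/Q(1)) = 0.0098·log₂(0.0098/0.25) = -0.04580
  P(2)·log₂(P(2)/Q(2)) = 0.1537·log₂(0.1537/0.25) = -0.10787
  P(3)·log₂(P(3)/Q(3)) = 0.0098·log₂(0.0098/0.25) = -0.04580
  P(4)·log₂(P(4)/Q(4)) = 0.8267·log₂(0.8267/0.25) = 1.42642

D_KL(P||Q) = -0.04580 - 0.10787 - 0.04580 + 1.42642 = 1.22695 ≈ 1.2270 bits

D_KL(Q||P) = Σ Q(x) log₂(Q(x)/P(x))

Computing term by term:
  Q(1)·log₂(Q(1)/P(1)) = 0.25·log₂(0.25/0.0098) = 1.16825
  Q(2)·log₂(Q(2)/P(2)) = 0.25·log₂(0.25/0.1537) = 0.17545
  Q(3)·log₂(Q(3)/P(3)) = 0.25·log₂(0.25/0.0098) = 1.16825
  Q(4)·log₂(Q(4)/P(4)) = 0.25·log₂(0.25/0.8267) = -0.43136

D_KL(Q||P) = 1.16825 + 0.17545 + 1.16825 - 0.43136 = 2.08059 ≈ 2.0806 bits

These are NOT equal (difference: 0.8536 bits). KL divergence is asymmetric: D_KL(P||Q) ≠ D_KL(Q||P) in general.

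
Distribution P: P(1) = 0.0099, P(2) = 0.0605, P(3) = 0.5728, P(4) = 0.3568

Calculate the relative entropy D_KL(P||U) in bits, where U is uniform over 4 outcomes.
0.6983 bits

U(i) = 1/4 for all i

D_KL(P||U) = Σ P(x) log₂(P(x) / (1/4))
           = Σ P(x) log₂(P(x)) + log₂(4)
           = log₂(4) - H(P)

H(P) = -Σ P(x) log₂(P(x)):
  -P(1)·log₂(P(1)) = -(0.0099)·log₂(0.0099) = 0.06592
  -P(2)·log₂(P(2)) = -(0.0605)·log₂(0.0605) = 0.24484
  -P(3)·log₂(P(3)) = -(0.5728)·log₂(0.5728) = 0.46047
  -P(4)·log₂(P(4)) = -(0.3568)·log₂(0.3568) = 0.53049
H(P) = 0.06592 + 0.24484 + 0.46047 + 0.53049 = 1.30172 bits

log₂(4) = 2.00000 bits

D_KL(P||U) = 2.00000 - 1.30172 = 0.69828 ≈ 0.6983 bits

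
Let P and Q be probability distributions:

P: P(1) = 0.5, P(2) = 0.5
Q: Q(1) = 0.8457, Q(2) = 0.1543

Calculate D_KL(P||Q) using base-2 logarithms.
0.4690 bits

D_KL(P||Q) = Σ P(x) log₂(P(x)/Q(x))

Computing term by term:
  P(1)·log₂(P(1)/Q(1)) = 0.5·log₂(0.5/0.8457) = -0.37911
  P(2)·log₂(P(2)/Q(2)) = 0.5·log₂(0.5/0.1543) = 0.84810

D_KL(P||Q) = -0.37911 + 0.84810 = 0.46899 ≈ 0.4690 bits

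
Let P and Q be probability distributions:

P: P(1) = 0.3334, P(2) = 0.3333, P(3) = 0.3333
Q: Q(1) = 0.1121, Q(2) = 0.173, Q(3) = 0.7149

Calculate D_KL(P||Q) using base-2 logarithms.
0.4726 bits

D_KL(P||Q) = Σ P(x) log₂(P(x)/Q(x))

Computing term by term:
  P(1)·log₂(P(1)/Q(1)) = 0.3334·log₂(0.3334/0.1121) = 0.52426
  P(2)·log₂(P(2)/Q(2)) = 0.3333·log₂(0.3333/0.173) = 0.31532
  P(3)·log₂(P(3)/Q(3)) = 0.3333·log₂(0.3333/0.7149) = -0.36694

D_KL(P||Q) = 0.52426 + 0.31532 - 0.36694 = 0.47264 ≈ 0.4726 bits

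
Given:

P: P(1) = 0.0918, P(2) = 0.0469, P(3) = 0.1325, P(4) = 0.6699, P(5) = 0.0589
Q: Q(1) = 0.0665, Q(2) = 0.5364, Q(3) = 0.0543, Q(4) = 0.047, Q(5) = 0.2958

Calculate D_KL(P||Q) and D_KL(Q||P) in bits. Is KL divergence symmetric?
D_KL(P||Q) = 2.4791 bits, D_KL(Q||P) = 2.2935 bits. No, KL divergence is not symmetric.

D_KL(P||Q) = Σ P(x) log₂(P(x)/Q(x))

Computing term by term:
  P(1)·log₂(P(1)/Q(1)) = 0.0918·log₂(0.0918/0.0665) = 0.04270
  P(2)·log₂(P(2)/Q(2)) = 0.0469·log₂(0.0469/0.5364) = -0.16488
  P(3)·log₂(P(3)/Q(3)) = 0.1325·log₂(0.1325/0.0543) = 0.17052
  P(4)·log₂(P(4)/Q(4)) = 0.6699·log₂(0.6699/0.047) = 2.56787
  P(5)·log₂(P(5)/Q(5)) = 0.0589·log₂(0.0589/0.2958) = -0.13714

D_KL(P||Q) = 0.04270 - 0.16488 + 0.17052 + 2.56787 - 0.13714 = 2.47907 ≈ 2.4791 bits

D_KL(Q||P) = Σ Q(x) log₂(Q(x)/P(x))

Computing term by term:
  Q(1)·log₂(Q(1)/P(1)) = 0.0665·log₂(0.0665/0.0918) = -0.03093
  Q(2)·log₂(Q(2)/P(2)) = 0.5364·log₂(0.5364/0.0469) = 1.88579
  Q(3)·log₂(Q(3)/P(3)) = 0.0543·log₂(0.0543/0.1325) = -0.06988
  Q(4)·log₂(Q(4)/P(4)) = 0.047·log₂(0.047/0.6699) = -0.18016
  Q(5)·log₂(Q(5)/P(5)) = 0.2958·log₂(0.2958/0.0589) = 0.68871

D_KL(Q||P) = -0.03093 + 1.88579 - 0.06988 - 0.18016 + 0.68871 = 2.29353 ≈ 2.2935 bits

These are NOT equal (difference: 0.1856 bits). KL divergence is asymmetric: D_KL(P||Q) ≠ D_KL(Q||P) in general.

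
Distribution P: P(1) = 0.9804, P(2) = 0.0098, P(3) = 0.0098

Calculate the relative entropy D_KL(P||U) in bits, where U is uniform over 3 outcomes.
1.4262 bits

U(i) = 1/3 for all i

D_KL(P||U) = Σ P(x) log₂(P(x) / (1/3))
           = Σ P(x) log₂(P(x)) + log₂(3)
           = log₂(3) - H(P)

H(P) = -Σ P(x) log₂(P(x)):
  -P(1)·log₂(P(1)) = -(0.9804)·log₂(0.9804) = 0.02800
  -P(2)·log₂(P(2)) = -(0.0098)·log₂(0.0098) = 0.06540
  -P(3)·log₂(P(3)) = -(0.0098)·log₂(0.0098) = 0.06540
H(P) = 0.02800 + 0.06540 + 0.06540 = 0.15880 bits

log₂(3) = 1.58496 bits

D_KL(P||U) = 1.58496 - 0.15880 = 1.42616 ≈ 1.4262 bits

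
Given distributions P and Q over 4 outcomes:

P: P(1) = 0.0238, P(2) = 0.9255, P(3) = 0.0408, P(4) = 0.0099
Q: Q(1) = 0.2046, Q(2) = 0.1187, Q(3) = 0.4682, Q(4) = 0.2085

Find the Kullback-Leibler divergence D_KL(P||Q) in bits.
2.4811 bits

D_KL(P||Q) = Σ P(x) log₂(P(x)/Q(x))

Computing term by term:
  P(1)·log₂(P(1)/Q(1)) = 0.0238·log₂(0.0238/0.2046) = -0.07387
  P(2)·log₂(P(2)/Q(2)) = 0.9255·log₂(0.9255/0.1187) = 2.74218
  P(3)·log₂(P(3)/Q(3)) = 0.0408·log₂(0.0408/0.4682) = -0.14364
  P(4)·log₂(P(4)/Q(4)) = 0.0099·log₂(0.0099/0.2085) = -0.04353

D_KL(P||Q) = -0.07387 + 2.74218 - 0.14364 - 0.04353 = 2.48114 ≈ 2.4811 bits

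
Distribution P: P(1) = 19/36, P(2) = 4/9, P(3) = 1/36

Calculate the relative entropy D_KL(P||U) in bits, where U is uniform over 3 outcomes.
0.4348 bits

U(i) = 1/3 for all i

D_KL(P||U) = Σ P(x) log₂(P(x) / (1/3))
           = Σ P(x) log₂(P(x)) + log₂(3)
           = log₂(3) - H(P)

H(P) = -Σ P(x) log₂(P(x)):
  -P(1)·log₂(P(1)) = -(19/36)·log₂(19/36) = 0.48661
  -P(2)·log₂(P(2)) = -(4/9)·log₂(4/9) = 0.51997
  -P(3)·log₂(P(3)) = -(1/36)·log₂(1/36) = 0.14361
H(P) = 0.48661 + 0.51997 + 0.14361 = 1.15019 bits

log₂(3) = 1.58496 bits

D_KL(P||U) = 1.58496 - 1.15019 = 0.43477 ≈ 0.4348 bits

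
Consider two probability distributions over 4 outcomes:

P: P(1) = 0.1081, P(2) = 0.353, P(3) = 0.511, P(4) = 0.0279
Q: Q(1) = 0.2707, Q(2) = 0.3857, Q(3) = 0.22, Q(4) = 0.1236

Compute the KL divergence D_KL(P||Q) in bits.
0.3731 bits

D_KL(P||Q) = Σ P(x) log₂(P(x)/Q(x))

Computing term by term:
  P(1)·log₂(P(1)/Q(1)) = 0.1081·log₂(0.1081/0.2707) = -0.14316
  P(2)·log₂(P(2)/Q(2)) = 0.353·log₂(0.353/0.3857) = -0.04512
  P(3)·log₂(P(3)/Q(3)) = 0.511·log₂(0.511/0.22) = 0.62128
  P(4)·log₂(P(4)/Q(4)) = 0.0279·log₂(0.0279/0.1236) = -0.05991

D_KL(P||Q) = -0.14316 - 0.04512 + 0.62128 - 0.05991 = 0.37309 ≈ 0.3731 bits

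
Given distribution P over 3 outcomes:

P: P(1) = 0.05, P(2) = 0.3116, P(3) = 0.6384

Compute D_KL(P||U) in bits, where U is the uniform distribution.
0.4313 bits

U(i) = 1/3 for all i

D_KL(P||U) = Σ P(x) log₂(P(x) / (1/3))
           = Σ P(x) log₂(P(x)) + log₂(3)
           = log₂(3) - H(P)

H(P) = -Σ P(x) log₂(P(x)):
  -P(1)·log₂(P(1)) = -(0.05)·log₂(0.05) = 0.21610
  -P(2)·log₂(P(2)) = -(0.3116)·log₂(0.3116) = 0.52418
  -P(3)·log₂(P(3)) = -(0.6384)·log₂(0.6384) = 0.41334
H(P) = 0.21610 + 0.52418 + 0.41334 = 1.15362 bits

log₂(3) = 1.58496 bits

D_KL(P||U) = 1.58496 - 1.15362 = 0.43134 ≈ 0.4313 bits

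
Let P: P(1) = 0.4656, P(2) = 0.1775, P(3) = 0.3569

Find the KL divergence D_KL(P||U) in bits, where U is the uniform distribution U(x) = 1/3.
0.0983 bits

U(i) = 1/3 for all i

D_KL(P||U) = Σ P(x) log₂(P(x) / (1/3))
           = Σ P(x) log₂(P(x)) + log₂(3)
           = log₂(3) - H(P)

H(P) = -Σ P(x) log₂(P(x)):
  -P(1)·log₂(P(1)) = -(0.4656)·log₂(0.4656) = 0.51348
  -P(2)·log₂(P(2)) = -(0.1775)·log₂(0.1775) = 0.44270
  -P(3)·log₂(P(3)) = -(0.3569)·log₂(0.3569) = 0.53050
H(P) = 0.51348 + 0.44270 + 0.53050 = 1.48668 bits

log₂(3) = 1.58496 bits

D_KL(P||U) = 1.58496 - 1.48668 = 0.09828 ≈ 0.0983 bits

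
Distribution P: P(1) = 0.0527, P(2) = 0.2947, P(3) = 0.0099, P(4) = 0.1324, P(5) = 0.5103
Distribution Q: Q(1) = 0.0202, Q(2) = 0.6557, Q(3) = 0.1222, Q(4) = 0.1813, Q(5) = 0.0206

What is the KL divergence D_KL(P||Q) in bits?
2.0000 bits

D_KL(P||Q) = Σ P(x) log₂(P(x)/Q(x))

Computing term by term:
  P(1)·log₂(P(1)/Q(1)) = 0.0527·log₂(0.0527/0.0202) = 0.07291
  P(2)·log₂(P(2)/Q(2)) = 0.2947·log₂(0.2947/0.6557) = -0.34002
  P(3)·log₂(P(3)/Q(3)) = 0.0099·log₂(0.0099/0.1222) = -0.03589
  P(4)·log₂(P(4)/Q(4)) = 0.1324·log₂(0.1324/0.1813) = -0.06004
  P(5)·log₂(P(5)/Q(5)) = 0.5103·log₂(0.5103/0.0206) = 2.36301

D_KL(P||Q) = 0.07291 - 0.34002 - 0.03589 - 0.06004 + 2.36301 = 1.99997 ≈ 2.0000 bits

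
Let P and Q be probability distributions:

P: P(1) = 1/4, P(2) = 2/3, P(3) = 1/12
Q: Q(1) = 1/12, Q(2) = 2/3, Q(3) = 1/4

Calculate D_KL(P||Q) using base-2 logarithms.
0.2642 bits

D_KL(P||Q) = Σ P(x) log₂(P(x)/Q(x))

Computing term by term:
  P(1)·log₂(P(1)/Q(1)) = (1/4)·log₂((1/4)/(1/12)) = 0.39624
  P(2)·log₂(P(2)/Q(2)) = (2/3)·log₂((2/3)/(2/3)) = 0.00000
  P(3)·log₂(P(3)/Q(3)) = (1/12)·log₂((1/12)/(1/4)) = -0.13208

D_KL(P||Q) = 0.39624 + 0.00000 - 0.13208 = 0.26416 ≈ 0.2642 bits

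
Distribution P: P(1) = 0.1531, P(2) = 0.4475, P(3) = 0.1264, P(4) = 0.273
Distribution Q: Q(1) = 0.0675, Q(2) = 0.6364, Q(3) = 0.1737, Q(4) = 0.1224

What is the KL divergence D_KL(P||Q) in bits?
0.2115 bits

D_KL(P||Q) = Σ P(x) log₂(P(x)/Q(x))

Computing term by term:
  P(1)·log₂(P(1)/Q(1)) = 0.1531·log₂(0.1531/0.0675) = 0.18089
  P(2)·log₂(P(2)/Q(2)) = 0.4475·log₂(0.4475/0.6364) = -0.22735
  P(3)·log₂(P(3)/Q(3)) = 0.1264·log₂(0.1264/0.1737) = -0.05797
  P(4)·log₂(P(4)/Q(4)) = 0.273·log₂(0.273/0.1224) = 0.31594

D_KL(P||Q) = 0.18089 - 0.22735 - 0.05797 + 0.31594 = 0.21151 ≈ 0.2115 bits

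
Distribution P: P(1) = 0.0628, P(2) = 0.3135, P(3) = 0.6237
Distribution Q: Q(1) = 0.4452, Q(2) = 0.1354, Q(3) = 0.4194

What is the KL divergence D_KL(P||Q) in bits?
0.5594 bits

D_KL(P||Q) = Σ P(x) log₂(P(x)/Q(x))

Computing term by term:
  P(1)·log₂(P(1)/Q(1)) = 0.0628·log₂(0.0628/0.4452) = -0.17745
  P(2)·log₂(P(2)/Q(2)) = 0.3135·log₂(0.3135/0.1354) = 0.37972
  P(3)·log₂(P(3)/Q(3)) = 0.6237·log₂(0.6237/0.4194) = 0.35708

D_KL(P||Q) = -0.17745 + 0.37972 + 0.35708 = 0.55935 ≈ 0.5594 bits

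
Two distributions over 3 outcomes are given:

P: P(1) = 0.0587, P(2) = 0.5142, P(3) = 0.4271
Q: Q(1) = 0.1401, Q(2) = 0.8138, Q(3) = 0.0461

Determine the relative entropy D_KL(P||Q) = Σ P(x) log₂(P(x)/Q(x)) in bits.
0.9575 bits

D_KL(P||Q) = Σ P(x) log₂(P(x)/Q(x))

Computing term by term:
  P(1)·log₂(P(1)/Q(1)) = 0.0587·log₂(0.0587/0.1401) = -0.07367
  P(2)·log₂(P(2)/Q(2)) = 0.5142·log₂(0.5142/0.8138) = -0.34058
  P(3)·log₂(P(3)/Q(3)) = 0.4271·log₂(0.4271/0.0461) = 1.37173

D_KL(P||Q) = -0.07367 - 0.34058 + 1.37173 = 0.95748 ≈ 0.9575 bits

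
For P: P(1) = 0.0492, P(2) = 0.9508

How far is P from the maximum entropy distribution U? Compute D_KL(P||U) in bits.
0.7170 bits

U(i) = 1/2 for all i

D_KL(P||U) = Σ P(x) log₂(P(x) / (1/2))
           = Σ P(x) log₂(P(x)) + log₂(2)
           = log₂(2) - H(P)

H(P) = -Σ P(x) log₂(P(x)):
  -P(1)·log₂(P(1)) = -(0.0492)·log₂(0.0492) = 0.21378
  -P(2)·log₂(P(2)) = -(0.9508)·log₂(0.9508) = 0.06921
H(P) = 0.21378 + 0.06921 = 0.28299 bits

log₂(2) = 1.00000 bits

D_KL(P||U) = 1.00000 - 0.28299 = 0.71701 ≈ 0.7170 bits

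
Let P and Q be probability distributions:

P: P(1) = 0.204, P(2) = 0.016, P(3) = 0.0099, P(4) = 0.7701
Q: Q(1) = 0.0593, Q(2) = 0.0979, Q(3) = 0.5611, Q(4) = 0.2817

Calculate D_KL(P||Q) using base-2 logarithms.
1.3815 bits

D_KL(P||Q) = Σ P(x) log₂(P(x)/Q(x))

Computing term by term:
  P(1)·log₂(P(1)/Q(1)) = 0.204·log₂(0.204/0.0593) = 0.36362
  P(2)·log₂(P(2)/Q(2)) = 0.016·log₂(0.016/0.0979) = -0.04181
  P(3)·log₂(P(3)/Q(3)) = 0.0099·log₂(0.0099/0.5611) = -0.05766
  P(4)·log₂(P(4)/Q(4)) = 0.7701·log₂(0.7701/0.2817) = 1.11733

D_KL(P||Q) = 0.36362 - 0.04181 - 0.05766 + 1.11733 = 1.38148 ≈ 1.3815 bits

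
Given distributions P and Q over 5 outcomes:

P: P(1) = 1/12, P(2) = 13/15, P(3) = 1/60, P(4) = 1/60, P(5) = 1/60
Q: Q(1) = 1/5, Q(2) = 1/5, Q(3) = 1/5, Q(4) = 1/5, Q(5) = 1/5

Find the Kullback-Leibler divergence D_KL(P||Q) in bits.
1.5489 bits

D_KL(P||Q) = Σ P(x) log₂(P(x)/Q(x))

Computing term by term:
  P(1)·log₂(P(1)/Q(1)) = (1/12)·log₂((1/12)/(1/5)) = -0.10525
  P(2)·log₂(P(2)/Q(2)) = (13/15)·log₂((13/15)/(1/5)) = 1.83341
  P(3)·log₂(P(3)/Q(3)) = (1/60)·log₂((1/60)/(1/5)) = -0.05975
  P(4)·log₂(P(4)/Q(4)) = (1/60)·log₂((1/60)/(1/5)) = -0.05975
  P(5)·log₂(P(5)/Q(5)) = (1/60)·log₂((1/60)/(1/5)) = -0.05975

D_KL(P||Q) = -0.10525 + 1.83341 - 0.05975 - 0.05975 - 0.05975 = 1.54891 ≈ 1.5489 bits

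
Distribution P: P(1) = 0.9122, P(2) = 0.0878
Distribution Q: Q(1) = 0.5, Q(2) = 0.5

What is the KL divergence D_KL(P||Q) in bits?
0.5709 bits

D_KL(P||Q) = Σ P(x) log₂(P(x)/Q(x))

Computing term by term:
  P(1)·log₂(P(1)/Q(1)) = 0.9122·log₂(0.9122/0.5) = 0.79126
  P(2)·log₂(P(2)/Q(2)) = 0.0878·log₂(0.0878/0.5) = -0.22035

D_KL(P||Q) = 0.79126 - 0.22035 = 0.57091 ≈ 0.5709 bits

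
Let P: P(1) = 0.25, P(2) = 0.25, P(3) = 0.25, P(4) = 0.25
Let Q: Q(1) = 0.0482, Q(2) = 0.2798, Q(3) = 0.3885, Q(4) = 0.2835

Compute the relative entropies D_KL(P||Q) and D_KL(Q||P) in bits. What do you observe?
D_KL(P||Q) = 0.3487 bits, D_KL(Q||P) = 0.2295 bits. The two directions give different values (D_KL(P||Q) exceeds D_KL(Q||P) by 0.1192 bits): KL divergence is asymmetric.

D_KL(P||Q) = Σ P(x) log₂(P(x)/Q(x))

Computing term by term:
  P(1)·log₂(P(1)/Q(1)) = 0.25·log₂(0.25/0.0482) = 0.59371
  P(2)·log₂(P(2)/Q(2)) = 0.25·log₂(0.25/0.2798) = -0.04062
  P(3)·log₂(P(3)/Q(3)) = 0.25·log₂(0.25/0.3885) = -0.15900
  P(4)·log₂(P(4)/Q(4)) = 0.25·log₂(0.25/0.2835) = -0.04536

D_KL(P||Q) = 0.59371 - 0.04062 - 0.15900 - 0.04536 = 0.34873 ≈ 0.3487 bits

D_KL(Q||P) = Σ Q(x) log₂(Q(x)/P(x))

Computing term by term:
  Q(1)·log₂(Q(1)/P(1)) = 0.0482·log₂(0.0482/0.25) = -0.11447
  Q(2)·log₂(Q(2)/P(2)) = 0.2798·log₂(0.2798/0.25) = 0.04546
  Q(3)·log₂(Q(3)/P(3)) = 0.3885·log₂(0.3885/0.25) = 0.24708
  Q(4)·log₂(Q(4)/P(4)) = 0.2835·log₂(0.2835/0.25) = 0.05143

D_KL(Q||P) = -0.11447 + 0.04546 + 0.24708 + 0.05143 = 0.22950 ≈ 0.2295 bits

These are NOT equal (difference: 0.1192 bits). KL divergence is asymmetric: D_KL(P||Q) ≠ D_KL(Q||P) in general.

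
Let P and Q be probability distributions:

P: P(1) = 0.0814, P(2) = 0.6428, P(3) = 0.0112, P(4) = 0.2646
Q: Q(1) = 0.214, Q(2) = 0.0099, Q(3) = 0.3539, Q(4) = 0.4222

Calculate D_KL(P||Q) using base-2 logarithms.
3.5225 bits

D_KL(P||Q) = Σ P(x) log₂(P(x)/Q(x))

Computing term by term:
  P(1)·log₂(P(1)/Q(1)) = 0.0814·log₂(0.0814/0.214) = -0.11351
  P(2)·log₂(P(2)/Q(2)) = 0.6428·log₂(0.6428/0.0099) = 3.87017
  P(3)·log₂(P(3)/Q(3)) = 0.0112·log₂(0.0112/0.3539) = -0.05580
  P(4)·log₂(P(4)/Q(4)) = 0.2646·log₂(0.2646/0.4222) = -0.17837

D_KL(P||Q) = -0.11351 + 3.87017 - 0.05580 - 0.17837 = 3.52249 ≈ 3.5225 bits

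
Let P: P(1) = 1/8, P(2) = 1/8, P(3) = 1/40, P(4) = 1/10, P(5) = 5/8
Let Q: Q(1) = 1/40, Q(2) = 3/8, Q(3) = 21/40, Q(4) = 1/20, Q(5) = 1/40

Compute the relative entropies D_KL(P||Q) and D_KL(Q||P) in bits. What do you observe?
D_KL(P||Q) = 2.9847 bits, D_KL(Q||P) = 2.6762 bits. The two directions give different values (D_KL(P||Q) exceeds D_KL(Q||P) by 0.3085 bits): KL divergence is asymmetric.

D_KL(P||Q) = Σ P(x) log₂(P(x)/Q(x))

Computing term by term:
  P(1)·log₂(P(1)/Q(1)) = (1/8)·log₂((1/8)/(1/40)) = 0.29024
  P(2)·log₂(P(2)/Q(2)) = (1/8)·log₂((1/8)/(3/8)) = -0.19812
  P(3)·log₂(P(3)/Q(3)) = (1/40)·log₂((1/40)/(21/40)) = -0.10981
  P(4)·log₂(P(4)/Q(4)) = (1/10)·log₂((1/10)/(1/20)) = 0.10000
  P(5)·log₂(P(5)/Q(5)) = (5/8)·log₂((5/8)/(1/40)) = 2.90241

D_KL(P||Q) = 0.29024 - 0.19812 - 0.10981 + 0.10000 + 2.90241 = 2.98472 ≈ 2.9847 bits

D_KL(Q||P) = Σ Q(x) log₂(Q(x)/P(x))

Computing term by term:
  Q(1)·log₂(Q(1)/P(1)) = (1/40)·log₂((1/40)/(1/8)) = -0.05805
  Q(2)·log₂(Q(2)/P(2)) = (3/8)·log₂((3/8)/(1/8)) = 0.59436
  Q(3)·log₂(Q(3)/P(3)) = (21/40)·log₂((21/40)/(1/40)) = 2.30597
  Q(4)·log₂(Q(4)/P(4)) = (1/20)·log₂((1/20)/(1/10)) = -0.05000
  Q(5)·log₂(Q(5)/P(5)) = (1/40)·log₂((1/40)/(5/8)) = -0.11610

D_KL(Q||P) = -0.05805 + 0.59436 + 2.30597 - 0.05000 - 0.11610 = 2.67618 ≈ 2.6762 bits

These are NOT equal (difference: 0.3085 bits). KL divergence is asymmetric: D_KL(P||Q) ≠ D_KL(Q||P) in general.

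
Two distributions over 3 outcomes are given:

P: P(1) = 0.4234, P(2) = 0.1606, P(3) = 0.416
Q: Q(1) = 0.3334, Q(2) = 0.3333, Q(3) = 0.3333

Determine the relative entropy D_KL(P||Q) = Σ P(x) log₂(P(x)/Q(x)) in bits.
0.1098 bits

D_KL(P||Q) = Σ P(x) log₂(P(x)/Q(x))

Computing term by term:
  P(1)·log₂(P(1)/Q(1)) = 0.4234·log₂(0.4234/0.3334) = 0.14597
  P(2)·log₂(P(2)/Q(2)) = 0.1606·log₂(0.1606/0.3333) = -0.16917
  P(3)·log₂(P(3)/Q(3)) = 0.416·log₂(0.416/0.3333) = 0.13302

D_KL(P||Q) = 0.14597 - 0.16917 + 0.13302 = 0.10982 ≈ 0.1098 bits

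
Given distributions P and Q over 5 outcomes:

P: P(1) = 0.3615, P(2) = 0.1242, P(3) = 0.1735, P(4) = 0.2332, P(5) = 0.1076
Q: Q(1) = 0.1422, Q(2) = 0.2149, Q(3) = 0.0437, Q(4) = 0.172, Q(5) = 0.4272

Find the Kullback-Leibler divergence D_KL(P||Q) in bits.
0.6219 bits

D_KL(P||Q) = Σ P(x) log₂(P(x)/Q(x))

Computing term by term:
  P(1)·log₂(P(1)/Q(1)) = 0.3615·log₂(0.3615/0.1422) = 0.48661
  P(2)·log₂(P(2)/Q(2)) = 0.1242·log₂(0.1242/0.2149) = -0.09824
  P(3)·log₂(P(3)/Q(3)) = 0.1735·log₂(0.1735/0.0437) = 0.34513
  P(4)·log₂(P(4)/Q(4)) = 0.2332·log₂(0.2332/0.172) = 0.10241
  P(5)·log₂(P(5)/Q(5)) = 0.1076·log₂(0.1076/0.4272) = -0.21404

D_KL(P||Q) = 0.48661 - 0.09824 + 0.34513 + 0.10241 - 0.21404 = 0.62187 ≈ 0.6219 bits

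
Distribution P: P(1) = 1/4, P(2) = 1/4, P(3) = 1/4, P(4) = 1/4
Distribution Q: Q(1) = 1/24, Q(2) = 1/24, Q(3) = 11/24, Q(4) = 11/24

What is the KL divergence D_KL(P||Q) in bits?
0.8552 bits

D_KL(P||Q) = Σ P(x) log₂(P(x)/Q(x))

Computing term by term:
  P(1)·log₂(P(1)/Q(1)) = (1/4)·log₂((1/4)/(1/24)) = 0.64624
  P(2)·log₂(P(2)/Q(2)) = (1/4)·log₂((1/4)/(1/24)) = 0.64624
  P(3)·log₂(P(3)/Q(3)) = (1/4)·log₂((1/4)/(11/24)) = -0.21862
  P(4)·log₂(P(4)/Q(4)) = (1/4)·log₂((1/4)/(11/24)) = -0.21862

D_KL(P||Q) = 0.64624 + 0.64624 - 0.21862 - 0.21862 = 0.85524 ≈ 0.8552 bits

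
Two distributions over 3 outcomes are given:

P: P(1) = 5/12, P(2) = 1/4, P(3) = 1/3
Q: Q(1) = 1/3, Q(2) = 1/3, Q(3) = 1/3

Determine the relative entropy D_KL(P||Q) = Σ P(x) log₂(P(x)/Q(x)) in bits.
0.0304 bits

D_KL(P||Q) = Σ P(x) log₂(P(x)/Q(x))

Computing term by term:
  P(1)·log₂(P(1)/Q(1)) = (5/12)·log₂((5/12)/(1/3)) = 0.13414
  P(2)·log₂(P(2)/Q(2)) = (1/4)·log₂((1/4)/(1/3)) = -0.10376
  P(3)·log₂(P(3)/Q(3)) = (1/3)·log₂((1/3)/(1/3)) = 0.00000

D_KL(P||Q) = 0.13414 - 0.10376 + 0.00000 = 0.03038 ≈ 0.0304 bits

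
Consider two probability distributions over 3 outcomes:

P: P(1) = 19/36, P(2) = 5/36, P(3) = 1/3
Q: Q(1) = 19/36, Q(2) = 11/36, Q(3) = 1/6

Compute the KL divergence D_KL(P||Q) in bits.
0.1753 bits

D_KL(P||Q) = Σ P(x) log₂(P(x)/Q(x))

Computing term by term:
  P(1)·log₂(P(1)/Q(1)) = (19/36)·log₂((19/36)/(19/36)) = 0.00000
  P(2)·log₂(P(2)/Q(2)) = (5/36)·log₂((5/36)/(11/36)) = -0.15799
  P(3)·log₂(P(3)/Q(3)) = (1/3)·log₂((1/3)/(1/6)) = 0.33333

D_KL(P||Q) = 0.00000 - 0.15799 + 0.33333 = 0.17534 ≈ 0.1753 bits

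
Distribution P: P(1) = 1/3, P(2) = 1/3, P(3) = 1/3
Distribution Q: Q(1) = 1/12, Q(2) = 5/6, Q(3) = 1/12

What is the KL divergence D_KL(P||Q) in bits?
0.8927 bits

D_KL(P||Q) = Σ P(x) log₂(P(x)/Q(x))

Computing term by term:
  P(1)·log₂(P(1)/Q(1)) = (1/3)·log₂((1/3)/(1/12)) = 0.66667
  P(2)·log₂(P(2)/Q(2)) = (1/3)·log₂((1/3)/(5/6)) = -0.44064
  P(3)·log₂(P(3)/Q(3)) = (1/3)·log₂((1/3)/(1/12)) = 0.66667

D_KL(P||Q) = 0.66667 - 0.44064 + 0.66667 = 0.89270 ≈ 0.8927 bits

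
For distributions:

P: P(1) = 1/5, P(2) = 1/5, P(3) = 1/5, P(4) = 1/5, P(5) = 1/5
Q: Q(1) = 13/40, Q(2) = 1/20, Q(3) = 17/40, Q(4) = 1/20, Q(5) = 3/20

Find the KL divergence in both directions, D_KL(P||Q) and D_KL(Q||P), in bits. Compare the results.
D_KL(P||Q) = 0.5254 bits, D_KL(Q||P) = 0.4276 bits. D_KL(P||Q) is larger than D_KL(Q||P) by 0.0978 bits; the two directions differ.

D_KL(P||Q) = Σ P(x) log₂(P(x)/Q(x))

Computing term by term:
  P(1)·log₂(P(1)/Q(1)) = (1/5)·log₂((1/5)/(13/40)) = -0.14009
  P(2)·log₂(P(2)/Q(2)) = (1/5)·log₂((1/5)/(1/20)) = 0.40000
  P(3)·log₂(P(3)/Q(3)) = (1/5)·log₂((1/5)/(17/40)) = -0.21749
  P(4)·log₂(P(4)/Q(4)) = (1/5)·log₂((1/5)/(1/20)) = 0.40000
  P(5)·log₂(P(5)/Q(5)) = (1/5)·log₂((1/5)/(3/20)) = 0.08301

D_KL(P||Q) = -0.14009 + 0.40000 - 0.21749 + 0.40000 + 0.08301 = 0.52543 ≈ 0.5254 bits

D_KL(Q||P) = Σ Q(x) log₂(Q(x)/P(x))

Computing term by term:
  Q(1)·log₂(Q(1)/P(1)) = (13/40)·log₂((13/40)/(1/5)) = 0.22764
  Q(2)·log₂(Q(2)/P(2)) = (1/20)·log₂((1/20)/(1/5)) = -0.10000
  Q(3)·log₂(Q(3)/P(3)) = (17/40)·log₂((17/40)/(1/5)) = 0.46217
  Q(4)·log₂(Q(4)/P(4)) = (1/20)·log₂((1/20)/(1/5)) = -0.10000
  Q(5)·log₂(Q(5)/P(5)) = (3/20)·log₂((3/20)/(1/5)) = -0.06226

D_KL(Q||P) = 0.22764 - 0.10000 + 0.46217 - 0.10000 - 0.06226 = 0.42755 ≈ 0.4276 bits

These are NOT equal (difference: 0.0978 bits). KL divergence is asymmetric: D_KL(P||Q) ≠ D_KL(Q||P) in general.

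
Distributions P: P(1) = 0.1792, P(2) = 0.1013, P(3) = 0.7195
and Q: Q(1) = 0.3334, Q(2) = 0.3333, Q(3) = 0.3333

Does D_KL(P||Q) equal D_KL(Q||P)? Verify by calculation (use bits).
D_KL(P||Q) = 0.4642 bits, D_KL(Q||P) = 0.5013 bits. No — D_KL(P||Q) ≠ D_KL(Q||P) for this pair.

D_KL(P||Q) = Σ P(x) log₂(P(x)/Q(x))

Computing term by term:
  P(1)·log₂(P(1)/Q(1)) = 0.1792·log₂(0.1792/0.3334) = -0.16051
  P(2)·log₂(P(2)/Q(2)) = 0.1013·log₂(0.1013/0.3333) = -0.17405
  P(3)·log₂(P(3)/Q(3)) = 0.7195·log₂(0.7195/0.3333) = 0.79877

D_KL(P||Q) = -0.16051 - 0.17405 + 0.79877 = 0.46421 ≈ 0.4642 bits

D_KL(Q||P) = Σ Q(x) log₂(Q(x)/P(x))

Computing term by term:
  Q(1)·log₂(Q(1)/P(1)) = 0.3334·log₂(0.3334/0.1792) = 0.29862
  Q(2)·log₂(Q(2)/P(2)) = 0.3333·log₂(0.3333/0.1013) = 0.57267
  Q(3)·log₂(Q(3)/P(3)) = 0.3333·log₂(0.3333/0.7195) = -0.37002

D_KL(Q||P) = 0.29862 + 0.57267 - 0.37002 = 0.50127 ≈ 0.5013 bits

These are NOT equal (difference: 0.0371 bits). KL divergence is asymmetric: D_KL(P||Q) ≠ D_KL(Q||P) in general.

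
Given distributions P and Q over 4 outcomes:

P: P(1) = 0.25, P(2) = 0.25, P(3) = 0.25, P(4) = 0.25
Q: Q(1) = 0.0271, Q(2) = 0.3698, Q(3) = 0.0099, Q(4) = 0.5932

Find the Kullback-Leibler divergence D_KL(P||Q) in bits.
1.5131 bits

D_KL(P||Q) = Σ P(x) log₂(P(x)/Q(x))

Computing term by term:
  P(1)·log₂(P(1)/Q(1)) = 0.25·log₂(0.25/0.0271) = 0.80139
  P(2)·log₂(P(2)/Q(2)) = 0.25·log₂(0.25/0.3698) = -0.14120
  P(3)·log₂(P(3)/Q(3)) = 0.25·log₂(0.25/0.0099) = 1.16459
  P(4)·log₂(P(4)/Q(4)) = 0.25·log₂(0.25/0.5932) = -0.31165

D_KL(P||Q) = 0.80139 - 0.14120 + 1.16459 - 0.31165 = 1.51313 ≈ 1.5131 bits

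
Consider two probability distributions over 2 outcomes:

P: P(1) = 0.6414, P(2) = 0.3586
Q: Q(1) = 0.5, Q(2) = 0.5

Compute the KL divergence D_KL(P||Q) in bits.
0.0585 bits

D_KL(P||Q) = Σ P(x) log₂(P(x)/Q(x))

Computing term by term:
  P(1)·log₂(P(1)/Q(1)) = 0.6414·log₂(0.6414/0.5) = 0.23045
  P(2)·log₂(P(2)/Q(2)) = 0.3586·log₂(0.3586/0.5) = -0.17197

D_KL(P||Q) = 0.23045 - 0.17197 = 0.05848 ≈ 0.0585 bits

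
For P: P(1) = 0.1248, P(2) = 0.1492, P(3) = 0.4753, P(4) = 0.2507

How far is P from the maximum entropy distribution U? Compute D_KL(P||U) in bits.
0.2054 bits

U(i) = 1/4 for all i

D_KL(P||U) = Σ P(x) log₂(P(x) / (1/4))
           = Σ P(x) log₂(P(x)) + log₂(4)
           = log₂(4) - H(P)

H(P) = -Σ P(x) log₂(P(x)):
  -P(1)·log₂(P(1)) = -(0.1248)·log₂(0.1248) = 0.37469
  -P(2)·log₂(P(2)) = -(0.1492)·log₂(0.1492) = 0.40951
  -P(3)·log₂(P(3)) = -(0.4753)·log₂(0.4753) = 0.51004
  -P(4)·log₂(P(4)) = -(0.2507)·log₂(0.2507) = 0.50039
H(P) = 0.37469 + 0.40951 + 0.51004 + 0.50039 = 1.79463 bits

log₂(4) = 2.00000 bits

D_KL(P||U) = 2.00000 - 1.79463 = 0.20537 ≈ 0.2054 bits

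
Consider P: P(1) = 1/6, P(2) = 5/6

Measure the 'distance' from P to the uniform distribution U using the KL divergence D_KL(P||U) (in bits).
0.3500 bits

U(i) = 1/2 for all i

D_KL(P||U) = Σ P(x) log₂(P(x) / (1/2))
           = Σ P(x) log₂(P(x)) + log₂(2)
           = log₂(2) - H(P)

H(P) = -Σ P(x) log₂(P(x)):
  -P(1)·log₂(P(1)) = -(1/6)·log₂(1/6) = 0.43083
  -P(2)·log₂(P(2)) = -(5/6)·log₂(5/6) = 0.21920
H(P) = 0.43083 + 0.21920 = 0.65003 bits

log₂(2) = 1.00000 bits

D_KL(P||U) = 1.00000 - 0.65003 = 0.34997 ≈ 0.3500 bits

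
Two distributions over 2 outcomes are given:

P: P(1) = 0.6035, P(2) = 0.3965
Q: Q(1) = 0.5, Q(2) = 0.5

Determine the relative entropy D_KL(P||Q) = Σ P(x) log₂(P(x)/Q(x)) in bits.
0.0311 bits

D_KL(P||Q) = Σ P(x) log₂(P(x)/Q(x))

Computing term by term:
  P(1)·log₂(P(1)/Q(1)) = 0.6035·log₂(0.6035/0.5) = 0.16381
  P(2)·log₂(P(2)/Q(2)) = 0.3965·log₂(0.3965/0.5) = -0.13267

D_KL(P||Q) = 0.16381 - 0.13267 = 0.03114 ≈ 0.0311 bits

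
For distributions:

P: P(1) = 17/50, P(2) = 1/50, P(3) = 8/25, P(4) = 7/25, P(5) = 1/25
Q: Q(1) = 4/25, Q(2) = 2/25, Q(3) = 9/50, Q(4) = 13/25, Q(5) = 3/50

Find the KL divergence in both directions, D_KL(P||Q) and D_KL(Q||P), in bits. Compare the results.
D_KL(P||Q) = 0.3219 bits, D_KL(Q||P) = 0.3361 bits. D_KL(Q||P) is larger than D_KL(P||Q) by 0.0142 bits; the two directions differ.

D_KL(P||Q) = Σ P(x) log₂(P(x)/Q(x))

Computing term by term:
  P(1)·log₂(P(1)/Q(1)) = (17/50)·log₂((17/50)/(4/25)) = 0.36974
  P(2)·log₂(P(2)/Q(2)) = (1/50)·log₂((1/50)/(2/25)) = -0.04000
  P(3)·log₂(P(3)/Q(3)) = (8/25)·log₂((8/25)/(9/50)) = 0.26562
  P(4)·log₂(P(4)/Q(4)) = (7/25)·log₂((7/25)/(13/25)) = -0.25006
  P(5)·log₂(P(5)/Q(5)) = (1/25)·log₂((1/25)/(3/50)) = -0.02340

D_KL(P||Q) = 0.36974 - 0.04000 + 0.26562 - 0.25006 - 0.02340 = 0.32190 ≈ 0.3219 bits

D_KL(Q||P) = Σ Q(x) log₂(Q(x)/P(x))

Computing term by term:
  Q(1)·log₂(Q(1)/P(1)) = (4/25)·log₂((4/25)/(17/50)) = -0.17399
  Q(2)·log₂(Q(2)/P(2)) = (2/25)·log₂((2/25)/(1/50)) = 0.16000
  Q(3)·log₂(Q(3)/P(3)) = (9/50)·log₂((9/50)/(8/25)) = -0.14941
  Q(4)·log₂(Q(4)/P(4)) = (13/25)·log₂((13/25)/(7/25)) = 0.46440
  Q(5)·log₂(Q(5)/P(5)) = (3/50)·log₂((3/50)/(1/25)) = 0.03510

D_KL(Q||P) = -0.17399 + 0.16000 - 0.14941 + 0.46440 + 0.03510 = 0.33610 ≈ 0.3361 bits

These are NOT equal (difference: 0.0142 bits). KL divergence is asymmetric: D_KL(P||Q) ≠ D_KL(Q||P) in general.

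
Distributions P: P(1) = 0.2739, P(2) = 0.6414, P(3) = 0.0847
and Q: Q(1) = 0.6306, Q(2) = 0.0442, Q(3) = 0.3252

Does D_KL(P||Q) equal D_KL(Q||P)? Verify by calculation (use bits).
D_KL(P||Q) = 1.9813 bits, D_KL(Q||P) = 1.2193 bits. No — D_KL(P||Q) ≠ D_KL(Q||P) for this pair.

D_KL(P||Q) = Σ P(x) log₂(P(x)/Q(x))

Computing term by term:
  P(1)·log₂(P(1)/Q(1)) = 0.2739·log₂(0.2739/0.6306) = -0.32952
  P(2)·log₂(P(2)/Q(2)) = 0.6414·log₂(0.6414/0.0442) = 2.47523
  P(3)·log₂(P(3)/Q(3)) = 0.0847·log₂(0.0847/0.3252) = -0.16439

D_KL(P||Q) = -0.32952 + 2.47523 - 0.16439 = 1.98132 ≈ 1.9813 bits

D_KL(Q||P) = Σ Q(x) log₂(Q(x)/P(x))

Computing term by term:
  Q(1)·log₂(Q(1)/P(1)) = 0.6306·log₂(0.6306/0.2739) = 0.75866
  Q(2)·log₂(Q(2)/P(2)) = 0.0442·log₂(0.0442/0.6414) = -0.17057
  Q(3)·log₂(Q(3)/P(3)) = 0.3252·log₂(0.3252/0.0847) = 0.63118

D_KL(Q||P) = 0.75866 - 0.17057 + 0.63118 = 1.21927 ≈ 1.2193 bits

These are NOT equal (difference: 0.7620 bits). KL divergence is asymmetric: D_KL(P||Q) ≠ D_KL(Q||P) in general.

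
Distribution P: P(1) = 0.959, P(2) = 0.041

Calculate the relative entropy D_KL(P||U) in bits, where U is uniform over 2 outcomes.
0.7531 bits

U(i) = 1/2 for all i

D_KL(P||U) = Σ P(x) log₂(P(x) / (1/2))
           = Σ P(x) log₂(P(x)) + log₂(2)
           = log₂(2) - H(P)

H(P) = -Σ P(x) log₂(P(x)):
  -P(1)·log₂(P(1)) = -(0.959)·log₂(0.959) = 0.05792
  -P(2)·log₂(P(2)) = -(0.041)·log₂(0.041) = 0.18894
H(P) = 0.05792 + 0.18894 = 0.24686 bits

log₂(2) = 1.00000 bits

D_KL(P||U) = 1.00000 - 0.24686 = 0.75314 ≈ 0.7531 bits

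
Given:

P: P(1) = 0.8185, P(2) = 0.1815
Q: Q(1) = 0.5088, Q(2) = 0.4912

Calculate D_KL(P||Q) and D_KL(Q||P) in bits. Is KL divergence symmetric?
D_KL(P||Q) = 0.3007 bits, D_KL(Q||P) = 0.3566 bits. No, KL divergence is not symmetric.

D_KL(P||Q) = Σ P(x) log₂(P(x)/Q(x))

Computing term by term:
  P(1)·log₂(P(1)/Q(1)) = 0.8185·log₂(0.8185/0.5088) = 0.56140
  P(2)·log₂(P(2)/Q(2)) = 0.1815·log₂(0.1815/0.4912) = -0.26070

D_KL(P||Q) = 0.56140 - 0.26070 = 0.30070 ≈ 0.3007 bits

D_KL(Q||P) = Σ Q(x) log₂(Q(x)/P(x))

Computing term by term:
  Q(1)·log₂(Q(1)/P(1)) = 0.5088·log₂(0.5088/0.8185) = -0.34898
  Q(2)·log₂(Q(2)/P(2)) = 0.4912·log₂(0.4912/0.1815) = 0.70553

D_KL(Q||P) = -0.34898 + 0.70553 = 0.35655 ≈ 0.3566 bits

These are NOT equal (difference: 0.0559 bits). KL divergence is asymmetric: D_KL(P||Q) ≠ D_KL(Q||P) in general.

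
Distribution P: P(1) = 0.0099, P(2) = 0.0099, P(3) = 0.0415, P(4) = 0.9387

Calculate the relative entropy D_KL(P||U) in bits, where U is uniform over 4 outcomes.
1.5920 bits

U(i) = 1/4 for all i

D_KL(P||U) = Σ P(x) log₂(P(x) / (1/4))
           = Σ P(x) log₂(P(x)) + log₂(4)
           = log₂(4) - H(P)

H(P) = -Σ P(x) log₂(P(x)):
  -P(1)·log₂(P(1)) = -(0.0099)·log₂(0.0099) = 0.06592
  -P(2)·log₂(P(2)) = -(0.0099)·log₂(0.0099) = 0.06592
  -P(3)·log₂(P(3)) = -(0.0415)·log₂(0.0415) = 0.19052
  -P(4)·log₂(P(4)) = -(0.9387)·log₂(0.9387) = 0.08567
H(P) = 0.06592 + 0.06592 + 0.19052 + 0.08567 = 0.40803 bits

log₂(4) = 2.00000 bits

D_KL(P||U) = 2.00000 - 0.40803 = 1.59197 ≈ 1.5920 bits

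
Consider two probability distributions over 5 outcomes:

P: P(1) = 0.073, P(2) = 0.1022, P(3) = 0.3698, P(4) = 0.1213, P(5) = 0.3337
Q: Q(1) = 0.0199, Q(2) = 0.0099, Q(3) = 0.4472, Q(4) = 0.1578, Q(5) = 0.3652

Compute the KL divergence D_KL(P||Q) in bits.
0.2902 bits

D_KL(P||Q) = Σ P(x) log₂(P(x)/Q(x))

Computing term by term:
  P(1)·log₂(P(1)/Q(1)) = 0.073·log₂(0.073/0.0199) = 0.13688
  P(2)·log₂(P(2)/Q(2)) = 0.1022·log₂(0.1022/0.0099) = 0.34419
  P(3)·log₂(P(3)/Q(3)) = 0.3698·log₂(0.3698/0.4472) = -0.10139
  P(4)·log₂(P(4)/Q(4)) = 0.1213·log₂(0.1213/0.1578) = -0.04604
  P(5)·log₂(P(5)/Q(5)) = 0.3337·log₂(0.3337/0.3652) = -0.04343

D_KL(P||Q) = 0.13688 + 0.34419 - 0.10139 - 0.04604 - 0.04343 = 0.29021 ≈ 0.2902 bits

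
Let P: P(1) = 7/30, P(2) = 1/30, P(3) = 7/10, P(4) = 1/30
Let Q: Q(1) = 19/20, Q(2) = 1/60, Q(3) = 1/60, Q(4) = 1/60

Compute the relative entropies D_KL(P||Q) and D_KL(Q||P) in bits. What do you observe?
D_KL(P||Q) = 3.3687 bits, D_KL(Q||P) = 1.8011 bits. The two directions give different values (D_KL(P||Q) exceeds D_KL(Q||P) by 1.5676 bits): KL divergence is asymmetric.

D_KL(P||Q) = Σ P(x) log₂(P(x)/Q(x))

Computing term by term:
  P(1)·log₂(P(1)/Q(1)) = (7/30)·log₂((7/30)/(19/20)) = -0.47262
  P(2)·log₂(P(2)/Q(2)) = (1/30)·log₂((1/30)/(1/60)) = 0.03333
  P(3)·log₂(P(3)/Q(3)) = (7/10)·log₂((7/10)/(1/60)) = 3.77462
  P(4)·log₂(P(4)/Q(4)) = (1/30)·log₂((1/30)/(1/60)) = 0.03333

D_KL(P||Q) = -0.47262 + 0.03333 + 3.77462 + 0.03333 = 3.36866 ≈ 3.3687 bits

D_KL(Q||P) = Σ Q(x) log₂(Q(x)/P(x))

Computing term by term:
  Q(1)·log₂(Q(1)/P(1)) = (19/20)·log₂((19/20)/(7/30)) = 1.92426
  Q(2)·log₂(Q(2)/P(2)) = (1/60)·log₂((1/60)/(1/30)) = -0.01667
  Q(3)·log₂(Q(3)/P(3)) = (1/60)·log₂((1/60)/(7/10)) = -0.08987
  Q(4)·log₂(Q(4)/P(4)) = (1/60)·log₂((1/60)/(1/30)) = -0.01667

D_KL(Q||P) = 1.92426 - 0.01667 - 0.08987 - 0.01667 = 1.80105 ≈ 1.8011 bits

These are NOT equal (difference: 1.5676 bits). KL divergence is asymmetric: D_KL(P||Q) ≠ D_KL(Q||P) in general.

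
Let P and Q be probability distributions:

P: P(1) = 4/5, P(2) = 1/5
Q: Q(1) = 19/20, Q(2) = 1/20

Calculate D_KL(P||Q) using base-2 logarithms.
0.2017 bits

D_KL(P||Q) = Σ P(x) log₂(P(x)/Q(x))

Computing term by term:
  P(1)·log₂(P(1)/Q(1)) = (4/5)·log₂((4/5)/(19/20)) = -0.19834
  P(2)·log₂(P(2)/Q(2)) = (1/5)·log₂((1/5)/(1/20)) = 0.40000

D_KL(P||Q) = -0.19834 + 0.40000 = 0.20166 ≈ 0.2017 bits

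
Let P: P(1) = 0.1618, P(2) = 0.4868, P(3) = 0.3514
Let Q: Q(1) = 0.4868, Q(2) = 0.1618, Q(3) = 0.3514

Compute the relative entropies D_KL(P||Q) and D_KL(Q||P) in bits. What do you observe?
D_KL(P||Q) = 0.5165 bits, D_KL(Q||P) = 0.5165 bits. The two directions give the same value here, because Q is a self-inverse relabeling of P; in general KL divergence is asymmetric.

D_KL(P||Q) = Σ P(x) log₂(P(x)/Q(x))

Computing term by term:
  P(1)·log₂(P(1)/Q(1)) = 0.1618·log₂(0.1618/0.4868) = -0.25712
  P(2)·log₂(P(2)/Q(2)) = 0.4868·log₂(0.4868/0.1618) = 0.77358
  P(3)·log₂(P(3)/Q(3)) = 0.3514·log₂(0.3514/0.3514) = 0.00000

D_KL(P||Q) = -0.25712 + 0.77358 + 0.00000 = 0.51646 ≈ 0.5165 bits

D_KL(Q||P) = Σ Q(x) log₂(Q(x)/P(x))

Computing term by term:
  Q(1)·log₂(Q(1)/P(1)) = 0.4868·log₂(0.4868/0.1618) = 0.77358
  Q(2)·log₂(Q(2)/P(2)) = 0.1618·log₂(0.1618/0.4868) = -0.25712
  Q(3)·log₂(Q(3)/P(3)) = 0.3514·log₂(0.3514/0.3514) = 0.00000

D_KL(Q||P) = 0.77358 - 0.25712 + 0.00000 = 0.51646 ≈ 0.5165 bits

These ARE equal here. Q is P with outcomes relabeled (Q(1) = P(2), Q(2) = P(1)) by a relabeling that is its own inverse, so the two sums contain exactly the same terms in a different order. This is a special case — KL divergence is not symmetric in general: D_KL(P||Q) ≠ D_KL(Q||P) for most P, Q.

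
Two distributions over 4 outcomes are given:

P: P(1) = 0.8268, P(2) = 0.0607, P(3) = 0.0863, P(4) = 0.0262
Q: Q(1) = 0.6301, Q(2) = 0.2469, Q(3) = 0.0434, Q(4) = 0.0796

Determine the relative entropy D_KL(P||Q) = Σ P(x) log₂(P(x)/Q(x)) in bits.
0.2448 bits

D_KL(P||Q) = Σ P(x) log₂(P(x)/Q(x))

Computing term by term:
  P(1)·log₂(P(1)/Q(1)) = 0.8268·log₂(0.8268/0.6301) = 0.32407
  P(2)·log₂(P(2)/Q(2)) = 0.0607·log₂(0.0607/0.2469) = -0.12287
  P(3)·log₂(P(3)/Q(3)) = 0.0863·log₂(0.0863/0.0434) = 0.08558
  P(4)·log₂(P(4)/Q(4)) = 0.0262·log₂(0.0262/0.0796) = -0.04200

D_KL(P||Q) = 0.32407 - 0.12287 + 0.08558 - 0.04200 = 0.24478 ≈ 0.2448 bits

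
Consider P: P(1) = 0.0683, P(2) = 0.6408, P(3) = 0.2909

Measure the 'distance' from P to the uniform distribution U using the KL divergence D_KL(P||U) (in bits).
0.3909 bits

U(i) = 1/3 for all i

D_KL(P||U) = Σ P(x) log₂(P(x) / (1/3))
           = Σ P(x) log₂(P(x)) + log₂(3)
           = log₂(3) - H(P)

H(P) = -Σ P(x) log₂(P(x)):
  -P(1)·log₂(P(1)) = -(0.0683)·log₂(0.0683) = 0.26446
  -P(2)·log₂(P(2)) = -(0.6408)·log₂(0.6408) = 0.41143
  -P(3)·log₂(P(3)) = -(0.2909)·log₂(0.2909) = 0.51821
H(P) = 0.26446 + 0.41143 + 0.51821 = 1.19410 bits

log₂(3) = 1.58496 bits

D_KL(P||U) = 1.58496 - 1.19410 = 0.39086 ≈ 0.3909 bits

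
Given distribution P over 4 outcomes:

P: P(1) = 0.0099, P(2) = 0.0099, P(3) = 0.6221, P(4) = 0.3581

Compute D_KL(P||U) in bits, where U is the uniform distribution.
0.9116 bits

U(i) = 1/4 for all i

D_KL(P||U) = Σ P(x) log₂(P(x) / (1/4))
           = Σ P(x) log₂(P(x)) + log₂(4)
           = log₂(4) - H(P)

H(P) = -Σ P(x) log₂(P(x)):
  -P(1)·log₂(P(1)) = -(0.0099)·log₂(0.0099) = 0.06592
  -P(2)·log₂(P(2)) = -(0.0099)·log₂(0.0099) = 0.06592
  -P(3)·log₂(P(3)) = -(0.6221)·log₂(0.6221) = 0.42600
  -P(4)·log₂(P(4)) = -(0.3581)·log₂(0.3581) = 0.53055
H(P) = 0.06592 + 0.06592 + 0.42600 + 0.53055 = 1.08839 bits

log₂(4) = 2.00000 bits

D_KL(P||U) = 2.00000 - 1.08839 = 0.91161 ≈ 0.9116 bits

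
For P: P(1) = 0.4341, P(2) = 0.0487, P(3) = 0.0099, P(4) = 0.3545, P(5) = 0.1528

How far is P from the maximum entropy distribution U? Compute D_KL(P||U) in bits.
0.5766 bits

U(i) = 1/5 for all i

D_KL(P||U) = Σ P(x) log₂(P(x) / (1/5))
           = Σ P(x) log₂(P(x)) + log₂(5)
           = log₂(5) - H(P)

H(P) = -Σ P(x) log₂(P(x)):
  -P(1)·log₂(P(1)) = -(0.4341)·log₂(0.4341) = 0.52261
  -P(2)·log₂(P(2)) = -(0.0487)·log₂(0.0487) = 0.21233
  -P(3)·log₂(P(3)) = -(0.0099)·log₂(0.0099) = 0.06592
  -P(4)·log₂(P(4)) = -(0.3545)·log₂(0.3545) = 0.53038
  -P(5)·log₂(P(5)) = -(0.1528)·log₂(0.1528) = 0.41413
H(P) = 0.52261 + 0.21233 + 0.06592 + 0.53038 + 0.41413 = 1.74537 bits

log₂(5) = 2.32193 bits

D_KL(P||U) = 2.32193 - 1.74537 = 0.57656 ≈ 0.5766 bits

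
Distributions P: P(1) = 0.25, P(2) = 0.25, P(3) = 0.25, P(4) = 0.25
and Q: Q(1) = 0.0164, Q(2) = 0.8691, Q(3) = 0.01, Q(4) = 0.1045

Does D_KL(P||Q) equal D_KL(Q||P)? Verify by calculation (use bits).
D_KL(P||Q) = 2.0087 bits, D_KL(Q||P) = 1.3199 bits. No — D_KL(P||Q) ≠ D_KL(Q||P) for this pair.

D_KL(P||Q) = Σ P(x) log₂(P(x)/Q(x))

Computing term by term:
  P(1)·log₂(P(1)/Q(1)) = 0.25·log₂(0.25/0.0164) = 0.98254
  P(2)·log₂(P(2)/Q(2)) = 0.25·log₂(0.25/0.8691) = -0.44940
  P(3)·log₂(P(3)/Q(3)) = 0.25·log₂(0.25/0.01) = 1.16096
  P(4)·log₂(P(4)/Q(4)) = 0.25·log₂(0.25/0.1045) = 0.31461

D_KL(P||Q) = 0.98254 - 0.44940 + 1.16096 + 0.31461 = 2.00871 ≈ 2.0087 bits

D_KL(Q||P) = Σ Q(x) log₂(Q(x)/P(x))

Computing term by term:
  Q(1)·log₂(Q(1)/P(1)) = 0.0164·log₂(0.0164/0.25) = -0.06445
  Q(2)·log₂(Q(2)/P(2)) = 0.8691·log₂(0.8691/0.25) = 1.56229
  Q(3)·log₂(Q(3)/P(3)) = 0.01·log₂(0.01/0.25) = -0.04644
  Q(4)·log₂(Q(4)/P(4)) = 0.1045·log₂(0.1045/0.25) = -0.13151

D_KL(Q||P) = -0.06445 + 1.56229 - 0.04644 - 0.13151 = 1.31989 ≈ 1.3199 bits

These are NOT equal (difference: 0.6888 bits). KL divergence is asymmetric: D_KL(P||Q) ≠ D_KL(Q||P) in general.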